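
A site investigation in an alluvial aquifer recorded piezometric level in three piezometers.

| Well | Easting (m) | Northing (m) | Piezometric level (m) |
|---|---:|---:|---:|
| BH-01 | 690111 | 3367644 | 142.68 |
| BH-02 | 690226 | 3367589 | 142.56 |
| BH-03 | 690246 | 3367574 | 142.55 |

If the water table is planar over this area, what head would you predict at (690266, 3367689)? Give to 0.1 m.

Differences from BH-01: to BH-02 (Δx, Δy, Δh) = (115, -55, -0.12); to BH-03 = (135, -70, -0.13).
Solve a·Δx + b·Δy = Δh: det = 115·(-70) − 135·(-55) = -625.
∂h/∂x = [(-0.12)·(-70) − (-0.13)·(-55)] / -625 = -0.002000
∂h/∂y = [115·(-0.13) − 135·(-0.12)] / -625 = -0.002000
h(690266, 3367689) = 142.68 + (-0.002000)·(155) + (-0.002000)·(45) = 142.68 -0.310 -0.090 = 142.280 m.

142.3 m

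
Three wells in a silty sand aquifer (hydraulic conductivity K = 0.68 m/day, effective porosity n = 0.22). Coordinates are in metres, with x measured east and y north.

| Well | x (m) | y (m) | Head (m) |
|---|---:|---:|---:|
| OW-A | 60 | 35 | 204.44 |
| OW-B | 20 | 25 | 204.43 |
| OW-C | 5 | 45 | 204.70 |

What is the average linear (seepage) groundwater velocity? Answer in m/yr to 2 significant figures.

13 m/yr

With h = a·x + b·y + c and OW-A as origin, the differences give:
  (-40)·a + (-10)·b = -0.01
  (-55)·a + 10·b = +0.26
Eliminate b (×10 and ×(-10), subtract): -950·a = 2.500 → a = ∂h/∂x = -0.002632
Back-substitute: b = ∂h/∂y = +0.01153.
|∇h| = √(-0.002632² + 0.01153²) = 0.01183
Seepage velocity v = K·i/n = 0.68 × 0.01183 / 0.22 = 0.03657 m/day = 13.36 m/yr.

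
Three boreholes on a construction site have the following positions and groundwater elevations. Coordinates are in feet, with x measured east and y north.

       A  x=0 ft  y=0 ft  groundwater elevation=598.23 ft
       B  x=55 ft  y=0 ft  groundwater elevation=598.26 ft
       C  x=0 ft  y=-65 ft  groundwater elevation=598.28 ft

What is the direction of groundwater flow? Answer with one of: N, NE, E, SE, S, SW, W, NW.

NW

∂h/∂x = (598.26 − 598.23) / (55 − 0) = +0.0005455
∂h/∂y = (598.28 − 598.23) / (-65 − 0) = -0.0007692
Flow = −∇h = (-0.0005455 east, +0.0007692 north), which points northwest.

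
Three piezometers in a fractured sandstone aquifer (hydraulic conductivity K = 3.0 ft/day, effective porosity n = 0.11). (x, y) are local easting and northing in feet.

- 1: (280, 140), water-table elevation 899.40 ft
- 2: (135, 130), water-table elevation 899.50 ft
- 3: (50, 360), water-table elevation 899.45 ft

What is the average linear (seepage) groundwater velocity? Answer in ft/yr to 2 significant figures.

8.0 ft/yr

Taking 1 as reference: 2−1 = (-145, -10, +0.10); 3−1 = (-230, 220, +0.05).
Solve a·Δx + b·Δy = Δh: det = (-145)·220 − (-230)·(-10) = -34200.
∂h/∂x = [(+0.10)·220 − (+0.05)·(-10)] / -34200 = -0.0006579
∂h/∂y = [(-145)·(+0.05) − (-230)·(+0.10)] / -34200 = -0.0004605
|∇h| = √(-0.0006579² + -0.0004605²) = 0.0008031
Seepage velocity v = K·i/n = 3.0 × 0.0008031 / 0.11 = 0.0219 ft/day = 7.999 ft/yr.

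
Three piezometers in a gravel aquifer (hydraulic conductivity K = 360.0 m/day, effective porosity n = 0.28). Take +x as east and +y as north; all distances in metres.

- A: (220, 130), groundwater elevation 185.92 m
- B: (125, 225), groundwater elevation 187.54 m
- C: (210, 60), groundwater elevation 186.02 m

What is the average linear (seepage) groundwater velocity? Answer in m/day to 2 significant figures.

With h = a·x + b·y + c and A as origin, the differences give:
  (-95)·a + 95·b = +1.62
  (-10)·a + (-70)·b = +0.10
Eliminate b (×(-70) and ×95, subtract): 7600·a = -122.900 → a = ∂h/∂x = -0.01617
Back-substitute: b = ∂h/∂y = +0.0008816.
|∇h| = √(-0.01617² + 0.0008816²) = 0.01619
Seepage velocity v = K·i/n = 360.0 × 0.01619 / 0.28 = 20.82 m/day.

21 m/day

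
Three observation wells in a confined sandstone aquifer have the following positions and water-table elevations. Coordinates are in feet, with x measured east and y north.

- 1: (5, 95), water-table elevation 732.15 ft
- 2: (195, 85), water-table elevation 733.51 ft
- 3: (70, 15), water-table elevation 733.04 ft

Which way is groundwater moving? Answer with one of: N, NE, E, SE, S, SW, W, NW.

With h = a·x + b·y + c and 1 as origin, the differences give:
  190·a + (-10)·b = +1.36
  65·a + (-80)·b = +0.89
Eliminate b (×(-80) and ×(-10), subtract): -14550·a = -99.900 → a = ∂h/∂x = +0.006866
Back-substitute: b = ∂h/∂y = -0.005546.
Flow = −∇h = (-0.006866 east, +0.005546 north), which points northwest.

NW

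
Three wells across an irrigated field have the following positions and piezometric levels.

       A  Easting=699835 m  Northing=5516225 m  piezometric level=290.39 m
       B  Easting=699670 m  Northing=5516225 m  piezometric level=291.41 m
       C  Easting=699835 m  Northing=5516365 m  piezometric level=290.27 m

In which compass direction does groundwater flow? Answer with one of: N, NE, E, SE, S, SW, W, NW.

E

∂h/∂x = (291.41 − 290.39) / (699670 − 699835) = -0.006182
∂h/∂y = (290.27 − 290.39) / (5516365 − 5516225) = -0.0008571
Flow = −∇h = (+0.006182 east, +0.0008571 north), which points east.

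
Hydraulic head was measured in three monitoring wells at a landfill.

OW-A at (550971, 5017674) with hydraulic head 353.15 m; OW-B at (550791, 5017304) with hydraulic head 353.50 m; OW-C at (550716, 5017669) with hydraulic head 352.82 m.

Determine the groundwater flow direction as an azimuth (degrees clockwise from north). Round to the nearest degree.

Taking OW-A as reference: OW-B−OW-A = (-180, -370, +0.35); OW-C−OW-A = (-255, -5, -0.33).
Determinant of the coordinate differences = (-180)·(-5) − (-255)·(-370) = -93450.
∂h/∂x = [(+0.35)·(-5) − (-0.33)·(-370)] / -93450 = +0.001325
∂h/∂y = [(-180)·(-0.33) − (-255)·(+0.35)] / -93450 = -0.001591
Flow direction (−∇h) has components (-0.001325 E, +0.001591 N).
Azimuth = atan2(E, N) = atan2(-0.001325, +0.001591) = 320.2° ≈ 320°.

320°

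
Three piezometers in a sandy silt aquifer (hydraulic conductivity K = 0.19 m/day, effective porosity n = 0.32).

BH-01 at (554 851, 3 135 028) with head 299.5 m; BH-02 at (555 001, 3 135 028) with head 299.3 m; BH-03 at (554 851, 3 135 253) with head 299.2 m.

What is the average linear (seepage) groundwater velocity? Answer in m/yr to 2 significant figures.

∂h/∂x = (299.3 − 299.5) / (555001 − 554851) = -0.001333
∂h/∂y = (299.2 − 299.5) / (3135253 − 3135028) = -0.001333
|∇h| = √(-0.001333² + -0.001333²) = 0.001885
Seepage velocity v = K·i/n = 0.19 × 0.001885 / 0.32 = 0.001119 m/day = 0.4087 m/yr.

0.41 m/yr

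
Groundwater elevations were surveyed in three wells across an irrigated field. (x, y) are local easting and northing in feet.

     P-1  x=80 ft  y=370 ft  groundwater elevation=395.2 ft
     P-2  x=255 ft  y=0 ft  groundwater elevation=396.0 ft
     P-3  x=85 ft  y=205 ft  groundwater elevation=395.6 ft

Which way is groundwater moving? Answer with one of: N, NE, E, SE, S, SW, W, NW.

Taking P-1 as reference: P-2−P-1 = (175, -370, +0.8); P-3−P-1 = (5, -165, +0.4).
Solve a·Δx + b·Δy = Δh: det = 175·(-165) − 5·(-370) = -27025.
∂h/∂x = [(+0.8)·(-165) − (+0.4)·(-370)] / -27025 = -0.0005920
∂h/∂y = [175·(+0.4) − 5·(+0.8)] / -27025 = -0.002442
Flow = −∇h = (+0.0005920 east, +0.002442 north), which points north.

N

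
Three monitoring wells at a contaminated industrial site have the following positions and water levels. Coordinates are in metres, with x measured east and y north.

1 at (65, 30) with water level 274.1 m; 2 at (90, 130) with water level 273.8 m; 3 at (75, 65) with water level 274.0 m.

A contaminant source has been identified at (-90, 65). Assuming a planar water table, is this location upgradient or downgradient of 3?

Three-point gradient (reference 1): Δ to 2 = (25, 100, -0.3), Δ to 3 = (10, 35, -0.1).
∂h/∂x = +0.004000, ∂h/∂y = -0.004000 (det = -125).
Head at (-90, 65) = 274.1 + (+0.004000)·(-155) + (-0.004000)·(35) = 273.34 m.
That is lower than the 274.0 m at 3, so the point is downgradient.

downgradient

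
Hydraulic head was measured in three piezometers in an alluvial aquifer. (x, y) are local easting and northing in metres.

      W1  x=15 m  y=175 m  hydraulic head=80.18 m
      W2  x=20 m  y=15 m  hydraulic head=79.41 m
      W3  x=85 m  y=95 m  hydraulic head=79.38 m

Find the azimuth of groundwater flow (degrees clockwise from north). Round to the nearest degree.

127°

Taking W1 as reference: W2−W1 = (5, -160, -0.77); W3−W1 = (70, -80, -0.80).
Solve a·Δx + b·Δy = Δh: det = 5·(-80) − 70·(-160) = 10800.
∂h/∂x = [(-0.77)·(-80) − (-0.80)·(-160)] / 10800 = -0.006148
∂h/∂y = [5·(-0.80) − 70·(-0.77)] / 10800 = +0.004620
Flow direction (−∇h) has components (+0.006148 E, -0.004620 N).
Azimuth = atan2(E, N) = atan2(+0.006148, -0.004620) = 126.9° ≈ 127°.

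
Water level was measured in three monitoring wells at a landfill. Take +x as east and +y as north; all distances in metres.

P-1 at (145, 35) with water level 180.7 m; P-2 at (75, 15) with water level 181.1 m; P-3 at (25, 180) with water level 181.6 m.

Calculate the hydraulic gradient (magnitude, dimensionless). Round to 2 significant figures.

Taking P-1 as reference: P-2−P-1 = (-70, -20, +0.4); P-3−P-1 = (-120, 145, +0.9).
Solve a·Δx + b·Δy = Δh: det = (-70)·145 − (-120)·(-20) = -12550.
∂h/∂x = [(+0.4)·145 − (+0.9)·(-20)] / -12550 = -0.006056
∂h/∂y = [(-70)·(+0.9) − (-120)·(+0.4)] / -12550 = +0.001195
|∇h| = √(-0.006056² + 0.001195²) = 0.006173

0.0062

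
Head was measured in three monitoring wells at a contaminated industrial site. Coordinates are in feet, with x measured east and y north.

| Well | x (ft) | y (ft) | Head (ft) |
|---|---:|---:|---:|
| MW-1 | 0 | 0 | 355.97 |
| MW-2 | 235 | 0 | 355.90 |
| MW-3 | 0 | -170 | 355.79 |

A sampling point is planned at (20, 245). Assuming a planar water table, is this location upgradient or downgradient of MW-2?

∂h/∂x = (355.90 − 355.97) / (235 − 0) = -0.0002979
∂h/∂y = (355.79 − 355.97) / (-170 − 0) = +0.001059
Head at (20, 245) = 355.97 + (-0.0002979)·(20) + (+0.001059)·(245) = 356.22 ft.
That is higher than the 355.90 ft at MW-2, so the point is upgradient.

upgradient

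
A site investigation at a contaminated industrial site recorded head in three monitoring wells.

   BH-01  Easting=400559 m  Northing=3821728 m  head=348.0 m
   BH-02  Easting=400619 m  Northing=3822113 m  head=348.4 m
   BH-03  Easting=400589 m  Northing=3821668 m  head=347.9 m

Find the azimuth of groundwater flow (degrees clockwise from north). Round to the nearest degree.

With h = a·x + b·y + c and BH-01 as origin, the differences give:
  60·a + 385·b = +0.4
  30·a + (-60)·b = -0.1
Eliminate b (×(-60) and ×385, subtract): -15150·a = 14.50 → a = ∂h/∂x = -0.0009571
Back-substitute: b = ∂h/∂y = +0.001188.
Flow direction (−∇h) has components (+0.0009571 E, -0.001188 N).
Azimuth = atan2(E, N) = atan2(+0.0009571, -0.001188) = 141.1° ≈ 141°.

141°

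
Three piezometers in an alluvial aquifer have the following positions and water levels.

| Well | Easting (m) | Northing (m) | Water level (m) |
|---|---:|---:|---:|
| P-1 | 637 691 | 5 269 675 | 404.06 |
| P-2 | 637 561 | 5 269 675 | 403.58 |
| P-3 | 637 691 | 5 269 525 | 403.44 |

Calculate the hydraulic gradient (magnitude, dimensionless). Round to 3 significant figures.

∂h/∂x = (403.58 − 404.06) / (637561 − 637691) = +0.003692
∂h/∂y = (403.44 − 404.06) / (5269525 − 5269675) = +0.004133
|∇h| = √(0.003692² + 0.004133²) = 0.005542

0.00554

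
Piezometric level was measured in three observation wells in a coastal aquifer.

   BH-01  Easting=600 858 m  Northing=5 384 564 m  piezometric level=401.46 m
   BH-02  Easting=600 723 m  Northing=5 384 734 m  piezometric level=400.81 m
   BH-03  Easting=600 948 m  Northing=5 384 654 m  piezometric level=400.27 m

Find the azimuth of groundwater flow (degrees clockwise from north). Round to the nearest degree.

With h = a·x + b·y + c and BH-01 as origin, the differences give:
  (-135)·a + 170·b = -0.65
  90·a + 90·b = -1.19
Eliminate b (×90 and ×170, subtract): -27450·a = 143.800 → a = ∂h/∂x = -0.005239
Back-substitute: b = ∂h/∂y = -0.007984.
Flow direction (−∇h) has components (+0.005239 E, +0.007984 N).
Azimuth = atan2(E, N) = atan2(+0.005239, +0.007984) = 33.3° ≈ 033°.

033°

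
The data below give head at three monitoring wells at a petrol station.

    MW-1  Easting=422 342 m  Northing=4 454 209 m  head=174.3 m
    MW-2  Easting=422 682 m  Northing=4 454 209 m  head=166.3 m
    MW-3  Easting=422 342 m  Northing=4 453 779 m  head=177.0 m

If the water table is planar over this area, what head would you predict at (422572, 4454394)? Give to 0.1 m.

167.7 m

∂h/∂x = (166.3 − 174.3) / (422682 − 422342) = -0.02353
∂h/∂y = (177.0 − 174.3) / (4453779 − 4454209) = -0.006279
h(422572, 4454394) = 174.3 + (-0.02353)·(230) + (-0.006279)·(185) = 174.3 -5.412 -1.162 = 167.727 m.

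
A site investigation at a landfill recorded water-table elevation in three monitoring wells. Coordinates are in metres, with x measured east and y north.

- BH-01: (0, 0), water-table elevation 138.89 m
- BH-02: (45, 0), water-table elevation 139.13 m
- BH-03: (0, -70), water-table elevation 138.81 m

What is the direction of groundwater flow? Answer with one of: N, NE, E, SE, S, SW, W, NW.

W

∂h/∂x = (139.13 − 138.89) / (45 − 0) = +0.005333
∂h/∂y = (138.81 − 138.89) / (-70 − 0) = +0.001143
Flow = −∇h = (-0.005333 east, -0.001143 north), which points west.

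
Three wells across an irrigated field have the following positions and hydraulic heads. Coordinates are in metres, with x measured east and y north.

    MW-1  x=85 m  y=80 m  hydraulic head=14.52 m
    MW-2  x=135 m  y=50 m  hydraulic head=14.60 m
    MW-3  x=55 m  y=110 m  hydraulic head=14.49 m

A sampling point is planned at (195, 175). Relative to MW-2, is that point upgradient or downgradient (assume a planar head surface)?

Taking MW-1 as reference: MW-2−MW-1 = (50, -30, +0.08); MW-3−MW-1 = (-30, 30, -0.03).
Solve a·Δx + b·Δy = Δh: det = 50·30 − (-30)·(-30) = 600.
∂h/∂x = [(+0.08)·30 − (-0.03)·(-30)] / 600 = +0.002500
∂h/∂y = [50·(-0.03) − (-30)·(+0.08)] / 600 = +0.001500
Head at (195, 175) = 14.52 + (+0.002500)·(110) + (+0.001500)·(95) = 14.94 m.
That is higher than the 14.60 m at MW-2, so the point is upgradient.

upgradient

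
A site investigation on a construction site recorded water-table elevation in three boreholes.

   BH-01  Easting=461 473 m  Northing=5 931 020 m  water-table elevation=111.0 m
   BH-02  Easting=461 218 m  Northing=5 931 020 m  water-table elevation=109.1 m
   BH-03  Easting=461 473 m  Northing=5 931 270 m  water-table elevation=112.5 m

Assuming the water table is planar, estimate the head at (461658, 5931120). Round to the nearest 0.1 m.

113.0 m

∂h/∂x = (109.1 − 111.0) / (461218 − 461473) = +0.007451
∂h/∂y = (112.5 − 111.0) / (5931270 − 5931020) = +0.006000
h(461658, 5931120) = 111.0 + (+0.007451)·(185) + (+0.006000)·(100) = 111.0 +1.378 +0.600 = 112.978 m.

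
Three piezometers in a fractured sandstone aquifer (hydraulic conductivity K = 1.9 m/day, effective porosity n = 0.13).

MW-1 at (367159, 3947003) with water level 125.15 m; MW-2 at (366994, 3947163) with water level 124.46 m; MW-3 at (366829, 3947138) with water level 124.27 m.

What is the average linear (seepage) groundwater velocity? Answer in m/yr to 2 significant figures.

17 m/yr

Differences from MW-1: to MW-2 (Δx, Δy, Δh) = (-165, 160, -0.69); to MW-3 = (-330, 135, -0.88).
Determinant of the coordinate differences = (-165)·135 − (-330)·160 = 30525.
∂h/∂x = [(-0.69)·135 − (-0.88)·160] / 30525 = +0.001561
∂h/∂y = [(-165)·(-0.88) − (-330)·(-0.69)] / 30525 = -0.002703
|∇h| = √(0.001561² + -0.002703²) = 0.003121
Seepage velocity v = K·i/n = 1.9 × 0.003121 / 0.13 = 0.04561 m/day = 16.66 m/yr.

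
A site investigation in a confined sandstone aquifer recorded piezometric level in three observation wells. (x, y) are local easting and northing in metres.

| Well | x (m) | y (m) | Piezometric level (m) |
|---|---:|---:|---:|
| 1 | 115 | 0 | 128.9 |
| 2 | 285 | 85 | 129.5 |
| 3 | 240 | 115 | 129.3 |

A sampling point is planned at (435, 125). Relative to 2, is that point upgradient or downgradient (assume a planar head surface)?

Three-point gradient (reference 1): Δ to 2 = (170, 85, +0.6), Δ to 3 = (125, 115, +0.4).
∂h/∂x = +0.003922, ∂h/∂y = -0.0007843 (det = 8925).
Head at (435, 125) = 128.9 + (+0.003922)·(320) + (-0.0007843)·(125) = 130.06 m.
That is higher than the 129.5 m at 2, so the point is upgradient.

upgradient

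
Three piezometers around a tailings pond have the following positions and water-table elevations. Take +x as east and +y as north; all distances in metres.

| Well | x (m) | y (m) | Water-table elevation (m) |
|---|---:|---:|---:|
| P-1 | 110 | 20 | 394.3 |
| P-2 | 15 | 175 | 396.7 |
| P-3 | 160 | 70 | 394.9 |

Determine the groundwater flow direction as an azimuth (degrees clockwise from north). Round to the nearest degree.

171°

Differences from P-1: to P-2 (Δx, Δy, Δh) = (-95, 155, +2.4); to P-3 = (50, 50, +0.6).
Determinant of the coordinate differences = (-95)·50 − 50·155 = -12500.
∂h/∂x = [(+2.4)·50 − (+0.6)·155] / -12500 = -0.002160
∂h/∂y = [(-95)·(+0.6) − 50·(+2.4)] / -12500 = +0.01416
Flow direction (−∇h) has components (+0.002160 E, -0.01416 N).
Azimuth = atan2(E, N) = atan2(+0.002160, -0.01416) = 171.3° ≈ 171°.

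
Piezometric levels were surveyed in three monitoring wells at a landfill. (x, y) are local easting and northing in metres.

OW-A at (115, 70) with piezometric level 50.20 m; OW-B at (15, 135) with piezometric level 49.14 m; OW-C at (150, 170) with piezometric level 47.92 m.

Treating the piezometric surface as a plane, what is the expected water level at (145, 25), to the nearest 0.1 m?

Differences from OW-A: to OW-B (Δx, Δy, Δh) = (-100, 65, -1.06); to OW-C = (35, 100, -2.28).
Solve a·Δx + b·Δy = Δh: det = (-100)·100 − 35·65 = -12275.
∂h/∂x = [(-1.06)·100 − (-2.28)·65] / -12275 = -0.003438
∂h/∂y = [(-100)·(-2.28) − 35·(-1.06)] / -12275 = -0.02160
h(145, 25) = 50.20 + (-0.003438)·(30) + (-0.02160)·(-45) = 50.20 -0.103 +0.972 = 51.069 m.

51.1 m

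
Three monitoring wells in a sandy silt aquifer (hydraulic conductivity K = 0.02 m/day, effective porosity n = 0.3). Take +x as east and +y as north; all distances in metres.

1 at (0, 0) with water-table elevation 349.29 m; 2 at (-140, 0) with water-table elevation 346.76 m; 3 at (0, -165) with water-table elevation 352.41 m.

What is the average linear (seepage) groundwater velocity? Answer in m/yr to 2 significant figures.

0.64 m/yr

∂h/∂x = (346.76 − 349.29) / (-140 − 0) = +0.01807
∂h/∂y = (352.41 − 349.29) / (-165 − 0) = -0.01891
|∇h| = √(0.01807² + -0.01891²) = 0.02616
Seepage velocity v = K·i/n = 0.02 × 0.02616 / 0.3 = 0.001744 m/day = 0.637 m/yr.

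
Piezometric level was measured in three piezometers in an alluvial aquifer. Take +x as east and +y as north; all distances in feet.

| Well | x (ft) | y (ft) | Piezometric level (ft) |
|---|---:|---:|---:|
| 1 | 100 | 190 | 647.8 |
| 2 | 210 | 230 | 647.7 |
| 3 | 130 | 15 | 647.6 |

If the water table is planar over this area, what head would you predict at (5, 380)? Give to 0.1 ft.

648.1 ft

Differences from 1: to 2 (Δx, Δy, Δh) = (110, 40, -0.1); to 3 = (30, -175, -0.2).
Solve a·Δx + b·Δy = Δh: det = 110·(-175) − 30·40 = -20450.
∂h/∂x = [(-0.1)·(-175) − (-0.2)·40] / -20450 = -0.001247
∂h/∂y = [110·(-0.2) − 30·(-0.1)] / -20450 = +0.0009291
h(5, 380) = 647.8 + (-0.001247)·(-95) + (+0.0009291)·(190) = 647.8 +0.118 +0.177 = 648.095 ft.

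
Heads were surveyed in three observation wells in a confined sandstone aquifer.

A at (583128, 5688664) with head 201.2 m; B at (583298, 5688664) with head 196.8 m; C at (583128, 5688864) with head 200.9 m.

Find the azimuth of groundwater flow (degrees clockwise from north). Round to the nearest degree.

∂h/∂x = (196.8 − 201.2) / (583298 − 583128) = -0.02588
∂h/∂y = (200.9 − 201.2) / (5688864 − 5688664) = -0.001500
Flow direction (−∇h) has components (+0.02588 E, +0.001500 N).
Azimuth = atan2(E, N) = atan2(+0.02588, +0.001500) = 86.7° ≈ 087°.

087°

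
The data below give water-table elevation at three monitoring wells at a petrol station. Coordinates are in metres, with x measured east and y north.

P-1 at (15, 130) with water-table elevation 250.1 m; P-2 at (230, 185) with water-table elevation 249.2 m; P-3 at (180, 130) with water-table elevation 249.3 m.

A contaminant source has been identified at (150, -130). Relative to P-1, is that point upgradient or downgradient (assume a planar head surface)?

Taking P-1 as reference: P-2−P-1 = (215, 55, -0.9); P-3−P-1 = (165, 0, -0.8).
Solve a·Δx + b·Δy = Δh: det = 215·0 − 165·55 = -9075.
∂h/∂x = [(-0.9)·0 − (-0.8)·55] / -9075 = -0.004848
∂h/∂y = [215·(-0.8) − 165·(-0.9)] / -9075 = +0.002590
Head at (150, -130) = 250.1 + (-0.004848)·(135) + (+0.002590)·(-260) = 248.77 m.
That is lower than the 250.1 m at P-1, so the point is downgradient.

downgradient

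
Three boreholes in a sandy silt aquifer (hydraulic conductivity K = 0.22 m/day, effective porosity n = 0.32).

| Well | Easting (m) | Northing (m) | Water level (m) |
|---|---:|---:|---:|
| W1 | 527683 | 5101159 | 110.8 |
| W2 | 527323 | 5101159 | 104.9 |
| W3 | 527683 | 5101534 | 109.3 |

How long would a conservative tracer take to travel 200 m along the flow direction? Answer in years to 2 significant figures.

∂h/∂x = (104.9 − 110.8) / (527323 − 527683) = +0.01639
∂h/∂y = (109.3 − 110.8) / (5101534 − 5101159) = -0.004000
|∇h| = √(0.01639² + -0.004000²) = 0.01687
Seepage velocity v = K·i/n = 0.22 × 0.01687 / 0.32 = 0.0116 m/day.
t = 200 / 0.0116 = 1.724e+04 days = 47.2 years.

47 years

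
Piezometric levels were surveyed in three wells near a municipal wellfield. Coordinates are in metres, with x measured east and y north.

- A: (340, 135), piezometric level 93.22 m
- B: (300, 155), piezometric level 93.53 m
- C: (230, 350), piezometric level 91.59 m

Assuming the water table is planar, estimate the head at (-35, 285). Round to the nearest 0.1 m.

Differences from A: to B (Δx, Δy, Δh) = (-40, 20, +0.31); to C = (-110, 215, -1.63).
Determinant of the coordinate differences = (-40)·215 − (-110)·20 = -6400.
∂h/∂x = [(+0.31)·215 − (-1.63)·20] / -6400 = -0.01551
∂h/∂y = [(-40)·(-1.63) − (-110)·(+0.31)] / -6400 = -0.01552
h(-35, 285) = 93.22 + (-0.01551)·(-375) + (-0.01552)·(150) = 93.22 +5.815 -2.327 = 96.708 m.

96.7 m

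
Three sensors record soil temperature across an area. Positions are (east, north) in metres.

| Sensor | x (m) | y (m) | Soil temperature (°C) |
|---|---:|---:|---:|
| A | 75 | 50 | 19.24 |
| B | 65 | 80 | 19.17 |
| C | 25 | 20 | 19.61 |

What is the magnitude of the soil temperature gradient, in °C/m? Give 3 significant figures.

0.00640 °C/m

Taking A as reference: B−A = (-10, 30, -0.07); C−A = (-50, -30, +0.37).
Determinant of the coordinate differences = (-10)·(-30) − (-50)·30 = 1800.
∂T/∂x = [(-0.07)·(-30) − (+0.37)·30] / 1800 = -0.005000
∂T/∂y = [(-10)·(+0.37) − (-50)·(-0.07)] / 1800 = -0.004000
|∇f| = √(-0.005000² + -0.004000²) = 0.006403 °C/m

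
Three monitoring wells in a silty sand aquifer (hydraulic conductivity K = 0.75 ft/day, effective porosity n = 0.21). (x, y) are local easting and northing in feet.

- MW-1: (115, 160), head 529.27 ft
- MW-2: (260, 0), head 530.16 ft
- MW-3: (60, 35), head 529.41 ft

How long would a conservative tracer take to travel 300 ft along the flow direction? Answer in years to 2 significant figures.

55 years

Taking MW-1 as reference: MW-2−MW-1 = (145, -160, +0.89); MW-3−MW-1 = (-55, -125, +0.14).
Determinant of the coordinate differences = 145·(-125) − (-55)·(-160) = -26925.
∂h/∂x = [(+0.89)·(-125) − (+0.14)·(-160)] / -26925 = +0.003300
∂h/∂y = [145·(+0.14) − (-55)·(+0.89)] / -26925 = -0.002572
|∇h| = √(0.003300² + -0.002572²) = 0.004184
Seepage velocity v = K·i/n = 0.75 × 0.004184 / 0.21 = 0.01494 ft/day.
t = 300 / 0.01494 = 2.008e+04 days = 55 years.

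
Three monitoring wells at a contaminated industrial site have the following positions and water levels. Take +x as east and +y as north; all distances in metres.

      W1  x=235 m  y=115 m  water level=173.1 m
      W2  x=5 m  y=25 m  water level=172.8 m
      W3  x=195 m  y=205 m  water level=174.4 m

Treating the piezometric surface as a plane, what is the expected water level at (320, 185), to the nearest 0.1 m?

Taking W1 as reference: W2−W1 = (-230, -90, -0.3); W3−W1 = (-40, 90, +1.3).
Solve a·Δx + b·Δy = Δh: det = (-230)·90 − (-40)·(-90) = -24300.
∂h/∂x = [(-0.3)·90 − (+1.3)·(-90)] / -24300 = -0.003704
∂h/∂y = [(-230)·(+1.3) − (-40)·(-0.3)] / -24300 = +0.01280
h(320, 185) = 173.1 + (-0.003704)·(85) + (+0.01280)·(70) = 173.1 -0.315 +0.896 = 173.681 m.

173.7 m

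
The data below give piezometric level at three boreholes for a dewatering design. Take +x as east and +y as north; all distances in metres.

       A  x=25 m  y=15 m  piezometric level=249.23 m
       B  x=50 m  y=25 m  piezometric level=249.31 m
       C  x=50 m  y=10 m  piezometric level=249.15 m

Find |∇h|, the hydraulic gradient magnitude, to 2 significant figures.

Taking A as reference: B−A = (25, 10, +0.08); C−A = (25, -5, -0.08).
Solve a·Δx + b·Δy = Δh: det = 25·(-5) − 25·10 = -375.
∂h/∂x = [(+0.08)·(-5) − (-0.08)·10] / -375 = -0.001067
∂h/∂y = [25·(-0.08) − 25·(+0.08)] / -375 = +0.01067
|∇h| = √(-0.001067² + 0.01067²) = 0.01072

0.011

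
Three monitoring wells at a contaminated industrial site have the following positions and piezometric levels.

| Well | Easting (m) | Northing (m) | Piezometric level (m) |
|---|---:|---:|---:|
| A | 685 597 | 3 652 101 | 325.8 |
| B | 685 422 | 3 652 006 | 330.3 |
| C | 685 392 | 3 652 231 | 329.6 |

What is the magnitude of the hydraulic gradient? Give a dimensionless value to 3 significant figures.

Taking A as reference: B−A = (-175, -95, +4.5); C−A = (-205, 130, +3.8).
Determinant of the coordinate differences = (-175)·130 − (-205)·(-95) = -42225.
∂h/∂x = [(+4.5)·130 − (+3.8)·(-95)] / -42225 = -0.02240
∂h/∂y = [(-175)·(+3.8) − (-205)·(+4.5)] / -42225 = -0.006098
|∇h| = √(-0.02240² + -0.006098²) = 0.02322

0.0232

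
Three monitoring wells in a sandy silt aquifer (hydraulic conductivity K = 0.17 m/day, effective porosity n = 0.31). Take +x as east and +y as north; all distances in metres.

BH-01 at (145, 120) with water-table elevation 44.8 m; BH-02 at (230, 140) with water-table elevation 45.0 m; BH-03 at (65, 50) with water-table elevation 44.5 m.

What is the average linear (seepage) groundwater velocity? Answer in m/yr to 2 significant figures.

0.57 m/yr

Differences from BH-01: to BH-02 (Δx, Δy, Δh) = (85, 20, +0.2); to BH-03 = (-80, -70, -0.3).
Determinant of the coordinate differences = 85·(-70) − (-80)·20 = -4350.
∂h/∂x = [(+0.2)·(-70) − (-0.3)·20] / -4350 = +0.001839
∂h/∂y = [85·(-0.3) − (-80)·(+0.2)] / -4350 = +0.002184
|∇h| = √(0.001839² + 0.002184²) = 0.002855
Seepage velocity v = K·i/n = 0.17 × 0.002855 / 0.31 = 0.001566 m/day = 0.572 m/yr.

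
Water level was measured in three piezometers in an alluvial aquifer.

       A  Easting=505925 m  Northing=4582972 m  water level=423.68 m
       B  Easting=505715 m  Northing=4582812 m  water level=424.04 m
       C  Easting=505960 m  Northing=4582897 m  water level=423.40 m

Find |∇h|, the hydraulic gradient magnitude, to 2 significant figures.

Three-point gradient (reference A): Δ to B = (-210, -160, +0.36), Δ to C = (35, -75, -0.28).
∂h/∂x = -0.003363, ∂h/∂y = +0.002164 (det = 21350).
|∇h| = √(-0.003363² + 0.002164²) = 0.003999

0.0040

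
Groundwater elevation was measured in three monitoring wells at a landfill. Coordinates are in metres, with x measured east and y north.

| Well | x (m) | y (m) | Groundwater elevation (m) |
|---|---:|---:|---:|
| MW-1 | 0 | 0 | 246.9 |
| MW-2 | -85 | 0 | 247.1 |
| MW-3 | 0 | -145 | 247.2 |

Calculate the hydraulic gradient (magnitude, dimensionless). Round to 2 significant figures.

∂h/∂x = (247.1 − 246.9) / (-85 − 0) = -0.002353
∂h/∂y = (247.2 − 246.9) / (-145 − 0) = -0.002069
|∇h| = √(-0.002353² + -0.002069²) = 0.003133

0.0031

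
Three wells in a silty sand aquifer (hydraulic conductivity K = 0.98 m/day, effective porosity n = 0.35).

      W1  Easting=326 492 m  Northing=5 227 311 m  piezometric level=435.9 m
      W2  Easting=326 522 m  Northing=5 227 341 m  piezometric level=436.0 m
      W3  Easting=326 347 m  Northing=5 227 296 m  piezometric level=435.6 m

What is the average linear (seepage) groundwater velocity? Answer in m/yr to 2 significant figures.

2.4 m/yr

Differences from W1: to W2 (Δx, Δy, Δh) = (30, 30, +0.1); to W3 = (-145, -15, -0.3).
Determinant of the coordinate differences = 30·(-15) − (-145)·30 = 3900.
∂h/∂x = [(+0.1)·(-15) − (-0.3)·30] / 3900 = +0.001923
∂h/∂y = [30·(-0.3) − (-145)·(+0.1)] / 3900 = +0.001410
|∇h| = √(0.001923² + 0.001410²) = 0.002385
Seepage velocity v = K·i/n = 0.98 × 0.002385 / 0.35 = 0.006678 m/day = 2.439 m/yr.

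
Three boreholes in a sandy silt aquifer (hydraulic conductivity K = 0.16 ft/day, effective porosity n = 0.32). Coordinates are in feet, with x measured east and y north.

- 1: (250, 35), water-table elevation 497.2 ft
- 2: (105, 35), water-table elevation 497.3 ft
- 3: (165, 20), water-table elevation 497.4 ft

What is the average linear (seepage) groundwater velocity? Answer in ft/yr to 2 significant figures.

Differences from 1: to 2 (Δx, Δy, Δh) = (-145, 0, +0.1); to 3 = (-85, -15, +0.2).
Solve a·Δx + b·Δy = Δh: det = (-145)·(-15) − (-85)·0 = 2175.
∂h/∂x = [(+0.1)·(-15) − (+0.2)·0] / 2175 = -0.0006897
∂h/∂y = [(-145)·(+0.2) − (-85)·(+0.1)] / 2175 = -0.009425
|∇h| = √(-0.0006897² + -0.009425²) = 0.00945
Seepage velocity v = K·i/n = 0.16 × 0.00945 / 0.32 = 0.004725 ft/day = 1.726 ft/yr.

1.7 ft/yr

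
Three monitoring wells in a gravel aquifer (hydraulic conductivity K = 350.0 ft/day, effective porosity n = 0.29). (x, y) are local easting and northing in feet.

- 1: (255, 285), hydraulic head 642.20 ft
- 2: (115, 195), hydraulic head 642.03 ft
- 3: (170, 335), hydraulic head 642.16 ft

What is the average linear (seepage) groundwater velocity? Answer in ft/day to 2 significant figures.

Taking 1 as reference: 2−1 = (-140, -90, -0.17); 3−1 = (-85, 50, -0.04).
Solve a·Δx + b·Δy = Δh: det = (-140)·50 − (-85)·(-90) = -14650.
∂h/∂x = [(-0.17)·50 − (-0.04)·(-90)] / -14650 = +0.0008259
∂h/∂y = [(-140)·(-0.04) − (-85)·(-0.17)] / -14650 = +0.0006041
|∇h| = √(0.0008259² + 0.0006041²) = 0.001023
Seepage velocity v = K·i/n = 350.0 × 0.001023 / 0.29 = 1.235 ft/day.

1.2 ft/day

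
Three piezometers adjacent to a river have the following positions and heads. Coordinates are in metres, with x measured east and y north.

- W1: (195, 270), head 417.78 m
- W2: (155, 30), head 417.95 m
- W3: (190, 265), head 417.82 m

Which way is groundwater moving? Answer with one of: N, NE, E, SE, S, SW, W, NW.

E

Taking W1 as reference: W2−W1 = (-40, -240, +0.17); W3−W1 = (-5, -5, +0.04).
Solve a·Δx + b·Δy = Δh: det = (-40)·(-5) − (-5)·(-240) = -1000.
∂h/∂x = [(+0.17)·(-5) − (+0.04)·(-240)] / -1000 = -0.008750
∂h/∂y = [(-40)·(+0.04) − (-5)·(+0.17)] / -1000 = +0.0007500
Flow = −∇h = (+0.008750 east, -0.0007500 north), which points east.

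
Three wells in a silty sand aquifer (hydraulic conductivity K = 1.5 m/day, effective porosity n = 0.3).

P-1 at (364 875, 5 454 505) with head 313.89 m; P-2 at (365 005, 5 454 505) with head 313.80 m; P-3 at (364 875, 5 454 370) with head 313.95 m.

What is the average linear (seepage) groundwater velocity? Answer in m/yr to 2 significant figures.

1.5 m/yr

∂h/∂x = (313.80 − 313.89) / (365005 − 364875) = -0.0006923
∂h/∂y = (313.95 − 313.89) / (5454370 − 5454505) = -0.0004444
|∇h| = √(-0.0006923² + -0.0004444²) = 0.0008227
Seepage velocity v = K·i/n = 1.5 × 0.0008227 / 0.3 = 0.004113 m/day = 1.502 m/yr.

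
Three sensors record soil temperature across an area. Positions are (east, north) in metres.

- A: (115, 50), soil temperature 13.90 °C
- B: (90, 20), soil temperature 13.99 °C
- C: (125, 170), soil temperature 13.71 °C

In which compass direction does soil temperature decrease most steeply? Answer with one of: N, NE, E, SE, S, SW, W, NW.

Differences from A: to B (Δx, Δy, Δh) = (-25, -30, +0.09); to C = (10, 120, -0.19).
Determinant of the coordinate differences = (-25)·120 − 10·(-30) = -2700.
∂T/∂x = [(+0.09)·120 − (-0.19)·(-30)] / -2700 = -0.001889
∂T/∂y = [(-25)·(-0.19) − 10·(+0.09)] / -2700 = -0.001426
Steepest decrease is along −∇f = (+0.001889 E, +0.001426 N) → northeast.

NE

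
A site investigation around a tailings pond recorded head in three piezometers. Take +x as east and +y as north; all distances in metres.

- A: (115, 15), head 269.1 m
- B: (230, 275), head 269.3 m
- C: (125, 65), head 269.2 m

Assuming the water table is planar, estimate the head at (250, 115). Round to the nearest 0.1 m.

Differences from A: to B (Δx, Δy, Δh) = (115, 260, +0.2); to C = (10, 50, +0.1).
Determinant of the coordinate differences = 115·50 − 10·260 = 3150.
∂h/∂x = [(+0.2)·50 − (+0.1)·260] / 3150 = -0.005079
∂h/∂y = [115·(+0.1) − 10·(+0.2)] / 3150 = +0.003016
h(250, 115) = 269.1 + (-0.005079)·(135) + (+0.003016)·(100) = 269.1 -0.686 +0.302 = 268.716 m.

268.7 m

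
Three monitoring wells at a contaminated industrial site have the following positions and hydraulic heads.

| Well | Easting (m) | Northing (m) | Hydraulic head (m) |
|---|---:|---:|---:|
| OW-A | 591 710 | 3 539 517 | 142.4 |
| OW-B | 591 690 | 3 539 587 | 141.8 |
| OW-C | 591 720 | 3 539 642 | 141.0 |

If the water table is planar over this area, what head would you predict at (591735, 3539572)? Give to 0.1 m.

Differences from OW-A: to OW-B (Δx, Δy, Δh) = (-20, 70, -0.6); to OW-C = (10, 125, -1.4).
Determinant of the coordinate differences = (-20)·125 − 10·70 = -3200.
∂h/∂x = [(-0.6)·125 − (-1.4)·70] / -3200 = -0.007188
∂h/∂y = [(-20)·(-1.4) − 10·(-0.6)] / -3200 = -0.01063
h(591735, 3539572) = 142.4 + (-0.007188)·(25) + (-0.01063)·(55) = 142.4 -0.180 -0.584 = 141.636 m.

141.6 m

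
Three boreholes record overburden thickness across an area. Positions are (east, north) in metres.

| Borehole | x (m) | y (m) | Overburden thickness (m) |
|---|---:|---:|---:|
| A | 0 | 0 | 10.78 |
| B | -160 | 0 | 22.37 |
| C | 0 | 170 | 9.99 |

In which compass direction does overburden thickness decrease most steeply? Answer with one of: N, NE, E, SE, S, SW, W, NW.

E

∂d/∂x = (22.37 − 10.78) / (-160 − 0) = -0.07244
∂d/∂y = (9.99 − 10.78) / (170 − 0) = -0.004647
Steepest decrease is along −∇f = (+0.07244 E, +0.004647 N) → east.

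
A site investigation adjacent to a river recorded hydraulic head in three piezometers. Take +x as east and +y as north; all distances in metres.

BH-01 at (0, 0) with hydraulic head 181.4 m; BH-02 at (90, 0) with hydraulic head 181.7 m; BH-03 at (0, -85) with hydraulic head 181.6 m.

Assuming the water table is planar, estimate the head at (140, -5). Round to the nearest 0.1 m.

∂h/∂x = (181.7 − 181.4) / (90 − 0) = +0.003333
∂h/∂y = (181.6 − 181.4) / (-85 − 0) = -0.002353
h(140, -5) = 181.4 + (+0.003333)·(140) + (-0.002353)·(-5) = 181.4 +0.467 +0.012 = 181.878 m.

181.9 m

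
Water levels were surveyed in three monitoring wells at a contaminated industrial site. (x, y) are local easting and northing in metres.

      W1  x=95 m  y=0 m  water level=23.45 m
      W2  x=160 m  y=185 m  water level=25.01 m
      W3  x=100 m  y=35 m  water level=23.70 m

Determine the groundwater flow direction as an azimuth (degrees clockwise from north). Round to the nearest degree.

Differences from W1: to W2 (Δx, Δy, Δh) = (65, 185, +1.56); to W3 = (5, 35, +0.25).
Solve a·Δx + b·Δy = Δh: det = 65·35 − 5·185 = 1350.
∂h/∂x = [(+1.56)·35 − (+0.25)·185] / 1350 = +0.006185
∂h/∂y = [65·(+0.25) − 5·(+1.56)] / 1350 = +0.006259
Flow direction (−∇h) has components (-0.006185 E, -0.006259 N).
Azimuth = atan2(E, N) = atan2(-0.006185, -0.006259) = 224.7° ≈ 225°.

225°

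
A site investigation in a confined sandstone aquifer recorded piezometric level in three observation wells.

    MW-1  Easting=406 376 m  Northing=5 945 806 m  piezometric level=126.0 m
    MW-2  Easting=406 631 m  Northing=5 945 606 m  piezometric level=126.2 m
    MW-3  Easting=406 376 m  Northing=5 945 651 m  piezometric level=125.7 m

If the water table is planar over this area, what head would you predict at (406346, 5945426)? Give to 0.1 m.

125.2 m

Differences from MW-1: to MW-2 (Δx, Δy, Δh) = (255, -200, +0.2); to MW-3 = (0, -155, -0.3).
Solve a·Δx + b·Δy = Δh: det = 255·(-155) − 0·(-200) = -39525.
∂h/∂x = [(+0.2)·(-155) − (-0.3)·(-200)] / -39525 = +0.002302
∂h/∂y = [255·(-0.3) − 0·(+0.2)] / -39525 = +0.001935
h(406346, 5945426) = 126.0 + (+0.002302)·(-30) + (+0.001935)·(-380) = 126.0 -0.069 -0.735 = 125.195 m.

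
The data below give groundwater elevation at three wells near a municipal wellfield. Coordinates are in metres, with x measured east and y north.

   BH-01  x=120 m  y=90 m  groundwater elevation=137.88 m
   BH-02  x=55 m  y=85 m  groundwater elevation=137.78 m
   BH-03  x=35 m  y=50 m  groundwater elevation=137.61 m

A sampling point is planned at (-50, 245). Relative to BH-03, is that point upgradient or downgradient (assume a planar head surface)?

upgradient

With h = a·x + b·y + c and BH-01 as origin, the differences give:
  (-65)·a + (-5)·b = -0.10
  (-85)·a + (-40)·b = -0.27
Eliminate b (×(-40) and ×(-5), subtract): 2175·a = 2.650 → a = ∂h/∂x = +0.001218
Back-substitute: b = ∂h/∂y = +0.004161.
Head at (-50, 245) = 137.88 + (+0.001218)·(-170) + (+0.004161)·(155) = 138.32 m.
That is higher than the 137.61 m at BH-03, so the point is upgradient.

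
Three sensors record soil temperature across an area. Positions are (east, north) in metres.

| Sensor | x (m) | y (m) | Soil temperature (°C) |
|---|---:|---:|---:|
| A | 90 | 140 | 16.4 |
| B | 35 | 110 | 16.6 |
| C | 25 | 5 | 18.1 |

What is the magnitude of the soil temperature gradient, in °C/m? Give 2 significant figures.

0.015 °C/m

With T = a·x + b·y + c and A as origin, the differences give:
  (-55)·a + (-30)·b = +0.2
  (-65)·a + (-135)·b = +1.7
Eliminate b (×(-135) and ×(-30), subtract): 5475·a = 24.00 → a = ∂T/∂x = +0.004384
Back-substitute: b = ∂T/∂y = -0.01470.
|∇f| = √(0.004384² + -0.01470²) = 0.01534 °C/m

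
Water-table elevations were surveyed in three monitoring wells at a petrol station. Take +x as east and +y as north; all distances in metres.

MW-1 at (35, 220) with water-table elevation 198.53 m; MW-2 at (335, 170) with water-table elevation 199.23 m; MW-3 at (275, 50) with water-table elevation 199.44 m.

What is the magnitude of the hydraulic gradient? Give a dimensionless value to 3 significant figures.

Taking MW-1 as reference: MW-2−MW-1 = (300, -50, +0.70); MW-3−MW-1 = (240, -170, +0.91).
Determinant of the coordinate differences = 300·(-170) − 240·(-50) = -39000.
∂h/∂x = [(+0.70)·(-170) − (+0.91)·(-50)] / -39000 = +0.001885
∂h/∂y = [300·(+0.91) − 240·(+0.70)] / -39000 = -0.002692
|∇h| = √(0.001885² + -0.002692²) = 0.003286

0.00329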